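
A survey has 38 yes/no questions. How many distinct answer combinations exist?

The 38-cube has 2^38 = 274877906944 vertices.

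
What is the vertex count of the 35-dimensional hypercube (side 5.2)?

Each vertex is a binary string of length 35, so there are 2^35 = 34359738368.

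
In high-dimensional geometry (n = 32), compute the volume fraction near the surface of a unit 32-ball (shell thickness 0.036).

1 - (1-0.036)^32 ≈ 0.690639 ≈ 69.06%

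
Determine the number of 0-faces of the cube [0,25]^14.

f_0(14-cube) = (14 choose 0) · 2^14 = 16384.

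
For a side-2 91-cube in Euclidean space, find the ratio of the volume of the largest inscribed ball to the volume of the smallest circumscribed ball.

V_in/V_out = n^(-n/2) = 91^(-91/2) ≈ 7.30494e-90.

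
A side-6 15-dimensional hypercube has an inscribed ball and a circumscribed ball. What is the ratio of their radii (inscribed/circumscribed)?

For an n-cube of any side s, the inradius is s/2 and the circumradius is s√n/2, so the ratio is 1/√15 ≈ 0.258199.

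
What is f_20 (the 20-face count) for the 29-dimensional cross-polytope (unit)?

An n-cross-polytope has 2^(k+1)·C(n,k+1) k-faces. Here 2^21·C(29,21) = 2097152·4292145 = 9001280471040.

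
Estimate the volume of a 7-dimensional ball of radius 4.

The n-ball volume is π^(n/2)·r^n/Γ(n/2+1). With n=7, r=4: V = 262144·π^3/105 ≈ 77410.6.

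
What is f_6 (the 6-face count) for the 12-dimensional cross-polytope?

f_6(12-orthoplex) = 2^7 · (12 choose 7) = 101376.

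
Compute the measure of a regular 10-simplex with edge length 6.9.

V = (6.9^10 / 10!) · √((10+1) / 2^10) ≈ 6.98673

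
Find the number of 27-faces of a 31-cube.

f_27(31-cube) = (31 choose 27) · 2^4 = 503440.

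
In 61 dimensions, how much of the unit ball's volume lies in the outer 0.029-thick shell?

1 - (1-0.029)^61 ≈ 0.833899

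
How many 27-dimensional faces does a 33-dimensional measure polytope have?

An n-cube has C(n,k)·2^(n-k) k-faces. Here C(33,27)·2^6 = 1107568·64 = 70884352.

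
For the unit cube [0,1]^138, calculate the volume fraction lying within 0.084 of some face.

Shell fraction = 1 - (1-0.168)^138 ≈ 1 - 9.485e-12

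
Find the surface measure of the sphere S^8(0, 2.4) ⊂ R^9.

S = n·V_n(r)/r = 9·V_9(2.4)/2.4 (volume-to-surface relation), giving 32677.6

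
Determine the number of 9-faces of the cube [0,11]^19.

Choose 9 of 19 axes to span the face (C(19,9) = 92378 ways), then fix each of the remaining 10 coordinates at one of its two extreme values (2^10 = 1024 ways): 92378·1024 = 94595072.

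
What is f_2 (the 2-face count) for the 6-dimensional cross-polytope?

An n-cross-polytope has 2^(k+1)·C(n,k+1) k-faces. Here 2^3·C(6,3) = 8·20 = 160.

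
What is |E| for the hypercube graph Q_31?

An n-cube has n·2^(n-1) edges. With n = 31: 31·1073741824 = 33285996544.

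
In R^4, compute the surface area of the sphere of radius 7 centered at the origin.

|∂B_4(7)| = 686·π^2 ≈ 6770.55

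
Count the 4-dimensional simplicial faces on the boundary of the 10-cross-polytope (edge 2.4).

An n-cross-polytope has 2^(k+1)·C(n,k+1) k-faces. Here 2^5·C(10,5) = 32·252 = 8064.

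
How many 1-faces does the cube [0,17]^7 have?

Each of the 2^7 = 128 vertices has degree 7; total edges = 7·2^7/2 = 448.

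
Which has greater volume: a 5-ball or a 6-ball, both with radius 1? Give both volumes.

V_5(1) ≈ 5.26379. V_6(1) ≈ 5.16771. The 5-ball is larger.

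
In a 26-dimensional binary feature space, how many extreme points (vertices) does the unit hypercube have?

Each vertex is a binary string of length 26, so there are 2^26 = 67108864.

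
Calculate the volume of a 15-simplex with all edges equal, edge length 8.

V_15 = √(16) · 8^15 / (15! · 2^(15/2)) ≈ 0.594546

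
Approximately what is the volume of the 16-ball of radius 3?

Volume = π^{16/2}·(3)^16/Γ(9) = 4782969·π^8/4480 ≈ 1.01302e+07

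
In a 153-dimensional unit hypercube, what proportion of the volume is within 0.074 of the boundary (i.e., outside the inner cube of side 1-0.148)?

The inner cube has side 1-2·0.074 = 0.852 and volume (0.852)^153 ≈ 2.276e-11, so the shell holds 1 - 2.276e-11 of the volume.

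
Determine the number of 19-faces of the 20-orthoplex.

Number of 19-faces = 2^(19+1) · C(20,19+1) = 1048576 · 1 = 1048576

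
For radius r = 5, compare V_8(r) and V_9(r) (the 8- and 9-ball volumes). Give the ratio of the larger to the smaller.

V_8(5) ≈ 1.58543e+06, V_9(5) ≈ 6.4424e+06. The 9-ball is larger by a factor of 4.063.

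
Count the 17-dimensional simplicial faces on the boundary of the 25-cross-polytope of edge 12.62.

Number of 17-faces = 2^(17+1) · C(25,17+1) = 262144 · 480700 = 126012620800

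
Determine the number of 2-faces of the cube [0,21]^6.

An n-cube has C(n,k)·2^(n-k) k-faces. Here C(6,2)·2^4 = 15·16 = 240.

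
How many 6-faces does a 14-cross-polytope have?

f_6(14-orthoplex) = 2^7 · (14 choose 7) = 439296.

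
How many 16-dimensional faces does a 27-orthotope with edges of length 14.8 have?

f_16(27-cube) = (27 choose 16) · 2^11 = 26701608960.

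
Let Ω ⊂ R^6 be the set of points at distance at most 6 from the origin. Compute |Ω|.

Volume = π^{6/2}·(6)^6/Γ(4) = 7776·π^3 ≈ 241105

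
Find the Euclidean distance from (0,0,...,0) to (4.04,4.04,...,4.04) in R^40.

Diagonal = √40 · 4.04 ≈ 25.5512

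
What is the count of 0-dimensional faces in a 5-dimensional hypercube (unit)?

Number of 0-faces = C(5,0) · 2^(5-0) = 1 · 32 = 32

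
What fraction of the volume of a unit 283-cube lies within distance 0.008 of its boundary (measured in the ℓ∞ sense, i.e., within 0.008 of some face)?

The inner cube has side 1-2·0.008 = 0.984 and volume (0.984)^283 ≈ 0.01041, so the shell holds 0.989586 of the volume.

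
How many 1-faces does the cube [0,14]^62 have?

Number of 1-faces = C(62,1)·2^(62-1) = 62·2305843009213693952 = 142962266571249025024.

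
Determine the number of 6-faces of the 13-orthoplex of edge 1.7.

Number of 6-faces = 2^(6+1) · C(13,6+1) = 128 · 1716 = 219648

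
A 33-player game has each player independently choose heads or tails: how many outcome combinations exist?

An n-cube has 2^n vertices; for n = 33 that is 2^33 = 8589934592.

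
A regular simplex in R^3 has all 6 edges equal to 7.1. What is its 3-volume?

Volume = (√2/12) · 7.1³ = 42.1802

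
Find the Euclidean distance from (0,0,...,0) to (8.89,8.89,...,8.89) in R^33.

Diagonal = √33 · 8.89 ≈ 51.0692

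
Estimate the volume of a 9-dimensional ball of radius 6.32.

Volume = π^{9/2}·(6.32)^9/Γ(11/2) ≈ 5.30605e+07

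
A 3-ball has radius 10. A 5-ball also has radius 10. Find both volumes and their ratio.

V_3(10) ≈ 4188.79. V_5(10) ≈ 526379. Ratio V_3/V_5 ≈ 0.007958.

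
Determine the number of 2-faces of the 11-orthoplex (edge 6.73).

f_2(11-orthoplex) = 2^3 · (11 choose 3) = 1320.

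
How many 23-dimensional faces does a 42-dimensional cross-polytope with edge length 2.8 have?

An n-cross-polytope has 2^(k+1)·C(n,k+1) k-faces. Here 2^24·C(42,24) = 16777216·353697121050 = 5934052998433996800.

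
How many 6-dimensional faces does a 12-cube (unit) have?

Number of 6-faces = C(12,6) · 2^(12-6) = 924 · 64 = 59136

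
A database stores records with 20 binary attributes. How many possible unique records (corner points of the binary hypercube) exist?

Number of vertices = 2^20 = 1048576.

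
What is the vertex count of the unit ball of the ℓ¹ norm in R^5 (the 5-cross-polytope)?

Number of vertices = 2n = 10.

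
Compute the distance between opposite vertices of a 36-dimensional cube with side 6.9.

The space diagonal of an n-cube of side s is s√n. Here 6.9·√36 = 41.4.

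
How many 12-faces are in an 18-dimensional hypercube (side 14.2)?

f_12(18-cube) = (18 choose 12) · 2^6 = 1188096.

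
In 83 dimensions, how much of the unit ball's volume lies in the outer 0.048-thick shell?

V(inner)/V(outer) = ((1-0.048)/1)^83 ≈ 0.01686, so the shell fraction is 0.98314.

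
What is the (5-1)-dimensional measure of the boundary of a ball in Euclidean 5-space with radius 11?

S = n·V_n(r)/r = 5·V_5(11)/11 (volume-to-surface relation), giving 117128·π^2/3 ≈ 385336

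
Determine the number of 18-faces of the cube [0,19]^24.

Choose 18 of 24 axes to span the face (C(24,18) = 134596 ways), then fix each of the remaining 6 coordinates at one of its two extreme values (2^6 = 64 ways): 134596·64 = 8614144.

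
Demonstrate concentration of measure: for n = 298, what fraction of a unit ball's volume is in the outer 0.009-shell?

1 - (1-0.009)^298 ≈ 0.9324 ≈ 93.24%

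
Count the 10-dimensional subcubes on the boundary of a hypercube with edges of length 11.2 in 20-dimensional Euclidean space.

f_10(20-cube) = (20 choose 10) · 2^10 = 189190144.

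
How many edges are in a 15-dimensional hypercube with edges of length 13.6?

Number of 1-faces = C(15,1) · 2^(15-1) = 15 · 16384 = 245760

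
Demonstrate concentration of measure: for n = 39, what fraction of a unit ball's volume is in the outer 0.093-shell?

1 - (1-0.093)^39 ≈ 0.977783 ≈ 97.78%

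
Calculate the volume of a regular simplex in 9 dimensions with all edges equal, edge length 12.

For a regular n-simplex with edge a, V = (a^n / n!)·√((n+1)/2^n). With a=12, n=9: V ≈ 1987.16.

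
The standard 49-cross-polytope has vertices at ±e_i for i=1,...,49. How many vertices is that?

An n-cross-polytope has 2n vertices; here n = 49, giving 98.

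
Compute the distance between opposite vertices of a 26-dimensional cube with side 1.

||(1,1,...,1)|| = √(26)·1 ≈ 5.09902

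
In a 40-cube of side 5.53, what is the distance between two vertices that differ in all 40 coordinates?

Diagonal = √40 · 5.53 ≈ 34.9748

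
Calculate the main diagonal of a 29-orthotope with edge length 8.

d = √(8² + 8² + ... + 8²) [29 terms] = √(29·8²) = 8√29 ≈ 43.0813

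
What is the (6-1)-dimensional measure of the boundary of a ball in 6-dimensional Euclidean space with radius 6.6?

|∂B_6(6.6)| ≈ 388302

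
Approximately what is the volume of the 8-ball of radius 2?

V = 32·π^4/3 ≈ 1039.03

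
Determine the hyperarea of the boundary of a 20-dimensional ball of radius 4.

S_20(4) = 2·π^(20/2)·(4)^19 / Γ(20/2) = 4294967296·π^10/2835 ≈ 1.41875e+11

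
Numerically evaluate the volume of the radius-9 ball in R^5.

Volume = π^{5/2}·(9)^5/Γ(7/2) = 157464·π^2/5 ≈ 310821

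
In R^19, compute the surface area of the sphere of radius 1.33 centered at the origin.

|∂B_19(1.33)| ≈ 150.2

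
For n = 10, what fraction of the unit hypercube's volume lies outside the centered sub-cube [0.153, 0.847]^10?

Shell fraction = 1 - (1-0.306)^10 ≈ 0.974082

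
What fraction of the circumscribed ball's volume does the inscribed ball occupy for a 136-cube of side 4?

V_in/V_out = n^(-n/2) = 136^(-136/2) ≈ 8.30528e-146.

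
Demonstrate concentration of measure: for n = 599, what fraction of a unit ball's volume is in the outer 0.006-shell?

1 - (1-0.006)^599 ≈ 0.972808 ≈ 97.28%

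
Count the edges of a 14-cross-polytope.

Each 1-face is the convex hull of 2 vertices, one chosen as ±e_i from each of 2 distinct axes: 2^2·C(14,2) = 364.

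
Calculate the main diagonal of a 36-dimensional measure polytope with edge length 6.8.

The space diagonal of an n-cube of side s is s√n. Here 6.8·√36 = 40.8.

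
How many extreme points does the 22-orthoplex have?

The 22-dimensional cross-polytope has 2n = 2·22 = 44 vertices.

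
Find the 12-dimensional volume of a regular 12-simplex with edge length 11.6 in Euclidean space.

V = (11.6^12 / 12!) · √((12+1) / 2^12) ≈ 698.153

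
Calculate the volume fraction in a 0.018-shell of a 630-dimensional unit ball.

1 - (1-0.018)^630 ≈ 0.999989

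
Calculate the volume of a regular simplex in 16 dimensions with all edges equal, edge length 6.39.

Volume = 6.39^16 · √(17/2^16) / 16! ≈ 0.00594811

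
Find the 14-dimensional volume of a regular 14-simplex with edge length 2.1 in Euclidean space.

V_14 = √(15) · 2.1^14 / (14! · 2^(14/2)) ≈ 1.12589e-08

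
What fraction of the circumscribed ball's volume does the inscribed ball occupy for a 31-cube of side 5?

Volume scales as r^n, and r_in/r_out = 1/√31, giving (1/√31)^31 ≈ 7.65409e-24.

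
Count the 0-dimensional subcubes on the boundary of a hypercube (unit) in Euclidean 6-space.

Choose 0 of 6 axes to span the face (C(6,0) = 1 way), then fix each of the remaining 6 coordinates at one of its two extreme values (2^6 = 64 ways): 1·64 = 64.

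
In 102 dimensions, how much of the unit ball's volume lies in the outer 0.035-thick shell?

Shell fraction = 1 - (1-0.035)^102 ≈ 0.973589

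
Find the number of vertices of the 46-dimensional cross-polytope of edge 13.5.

The 46-dimensional cross-polytope has 2n = 2·46 = 92 vertices.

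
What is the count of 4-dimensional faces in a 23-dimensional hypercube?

Choose 4 of 23 axes to span the face (C(23,4) = 8855 ways), then fix each of the remaining 19 coordinates at one of its two extreme values (2^19 = 524288 ways): 8855·524288 = 4642570240.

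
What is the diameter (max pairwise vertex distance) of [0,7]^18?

The space diagonal of an n-cube of side s is s√n. Here 7·√18 ≈ 29.6985.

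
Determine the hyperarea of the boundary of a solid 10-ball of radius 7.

S = n·V_n(r)/r = 10·V_10(7)/7 (volume-to-surface relation), giving 40353607·π^5/12 ≈ 1.02908e+09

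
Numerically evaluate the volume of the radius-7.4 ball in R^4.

The n-ball volume is π^(n/2)·r^n/Γ(n/2+1). With n=4, r=7.4: V ≈ 14797.8.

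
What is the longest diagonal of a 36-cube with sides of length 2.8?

||(2.8,2.8,...,2.8)|| = √(36)·2.8 = 16.8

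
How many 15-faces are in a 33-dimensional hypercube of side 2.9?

f_15(33-cube) = (33 choose 15) · 2^18 = 271884830638080.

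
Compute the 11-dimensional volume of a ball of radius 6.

V_11(6) = π^(11/2) · (6)^11 / Γ(11/2 + 1) = 859963392·π^5/385 ≈ 6.83547e+08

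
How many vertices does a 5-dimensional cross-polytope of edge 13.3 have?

The 5-dimensional cross-polytope has 2n = 2·5 = 10 vertices.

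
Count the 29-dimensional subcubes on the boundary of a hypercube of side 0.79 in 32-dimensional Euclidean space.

Number of 29-faces = C(32,29) · 2^(32-29) = 4960 · 8 = 39680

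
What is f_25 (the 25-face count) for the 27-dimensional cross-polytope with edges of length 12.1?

Each 25-face is the convex hull of 26 vertices, one chosen as ±e_i from each of 26 distinct axes: 2^26·C(27,26) = 1811939328.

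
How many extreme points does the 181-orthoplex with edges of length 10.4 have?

The 181-dimensional cross-polytope has 2n = 2·181 = 362 vertices.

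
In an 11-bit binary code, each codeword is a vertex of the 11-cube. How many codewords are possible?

An n-cube has 2^n vertices; for n = 11 that is 2^11 = 2048.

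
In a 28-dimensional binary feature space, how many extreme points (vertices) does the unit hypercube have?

An n-cube has 2^n vertices; for n = 28 that is 2^28 = 268435456.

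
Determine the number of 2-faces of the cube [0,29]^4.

An n-cube has C(n,k)·2^(n-k) k-faces. Here C(4,2)·2^2 = 6·4 = 24.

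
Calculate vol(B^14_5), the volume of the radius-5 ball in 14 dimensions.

V = 1220703125·π^7/1008 ≈ 3.65762e+09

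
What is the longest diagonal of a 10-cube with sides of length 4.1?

||(4.1,4.1,...,4.1)|| = √(10)·4.1 ≈ 12.9653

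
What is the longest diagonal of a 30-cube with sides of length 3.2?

The space diagonal of an n-cube of side s is s√n. Here 3.2·√30 ≈ 17.5271.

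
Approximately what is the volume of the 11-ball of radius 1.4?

The n-ball volume is π^(n/2)·r^n/Γ(n/2+1). With n=11, r=1.4: V ≈ 76.298.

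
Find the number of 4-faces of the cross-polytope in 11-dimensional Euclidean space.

An n-cross-polytope has 2^(k+1)·C(n,k+1) k-faces. Here 2^5·C(11,5) = 32·462 = 14784.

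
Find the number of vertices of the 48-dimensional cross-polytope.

The 48-dimensional cross-polytope has 2n = 2·48 = 96 vertices.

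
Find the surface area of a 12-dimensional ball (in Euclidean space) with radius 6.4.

S = n·V_n(r)/r = 12·V_12(6.4)/6.4 (volume-to-surface relation), giving 1.1823e+10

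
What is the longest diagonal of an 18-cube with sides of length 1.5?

The space diagonal of an n-cube of side s is s√n. Here 1.5·√18 ≈ 6.36396.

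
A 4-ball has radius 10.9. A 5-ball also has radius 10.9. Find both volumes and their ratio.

V_4(10.9) ≈ 69658.8. V_5(10.9) ≈ 809899. Ratio V_4/V_5 ≈ 0.08601.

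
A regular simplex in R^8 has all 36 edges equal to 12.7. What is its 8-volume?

For a regular n-simplex with edge a, V = (a^n / n!)·√((n+1)/2^n). With a=12.7, n=8: V ≈ 3147.1.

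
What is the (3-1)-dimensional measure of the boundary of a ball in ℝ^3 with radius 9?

S = n·V_n(r)/r = 3·V_3(9)/9 (volume-to-surface relation), giving 4πr² = 4π·(9)² ≈ 1017.88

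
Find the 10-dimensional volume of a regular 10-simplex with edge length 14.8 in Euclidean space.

V = (14.8^10 / 10!) · √((10+1) / 2^10) ≈ 14401.3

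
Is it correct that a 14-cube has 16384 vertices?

True. The 14-cube has 2^14 = 16384 vertices.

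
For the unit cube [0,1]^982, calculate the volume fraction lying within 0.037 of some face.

Shell fraction = 1 - (1-0.074)^982 ≈ 1 - 1.629e-33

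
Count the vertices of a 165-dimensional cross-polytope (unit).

The 165-dimensional cross-polytope has 2n = 2·165 = 330 vertices.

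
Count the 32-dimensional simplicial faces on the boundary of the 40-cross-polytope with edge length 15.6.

Each 32-face is the convex hull of 33 vertices, one chosen as ±e_i from each of 33 distinct axes: 2^33·C(40,33) = 160146960962027520.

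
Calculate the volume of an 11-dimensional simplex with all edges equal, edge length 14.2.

V = (14.2^11 / 11!) · √((11+1) / 2^11) ≈ 9076.99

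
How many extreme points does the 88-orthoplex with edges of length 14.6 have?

The 88-dimensional cross-polytope has 2n = 2·88 = 176 vertices.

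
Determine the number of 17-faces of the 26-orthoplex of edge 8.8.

Each 17-face is the convex hull of 18 vertices, one chosen as ±e_i from each of 18 distinct axes: 2^18·C(26,18) = 409541017600.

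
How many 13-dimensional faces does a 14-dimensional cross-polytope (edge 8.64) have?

Each 13-face is the convex hull of 14 vertices, one chosen as ±e_i from each of 14 distinct axes: 2^14·C(14,14) = 16384.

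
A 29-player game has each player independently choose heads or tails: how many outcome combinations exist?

Each vertex is a binary string of length 29, so there are 2^29 = 536870912.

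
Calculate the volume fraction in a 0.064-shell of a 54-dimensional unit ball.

1 - (1-0.064)^54 ≈ 0.971888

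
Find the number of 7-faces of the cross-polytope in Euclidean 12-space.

f_7(12-orthoplex) = 2^8 · (12 choose 8) = 126720.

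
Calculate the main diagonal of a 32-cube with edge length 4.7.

The space diagonal of an n-cube of side s is s√n. Here 4.7·√32 ≈ 26.5872.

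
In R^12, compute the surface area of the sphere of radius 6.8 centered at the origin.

|∂B_12(6.8)| ≈ 2.30328e+10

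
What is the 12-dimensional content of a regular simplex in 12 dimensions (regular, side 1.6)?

V_12 = √(13) · 1.6^12 / (12! · 2^(12/2)) ≈ 3.31051e-08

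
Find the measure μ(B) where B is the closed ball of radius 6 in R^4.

The n-ball volume is π^(n/2)·r^n/Γ(n/2+1). With n=4, r=6: V = 648·π^2 ≈ 6395.5.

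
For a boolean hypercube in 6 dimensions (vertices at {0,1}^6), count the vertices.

Each vertex is a binary string of length 6, so there are 2^6 = 64.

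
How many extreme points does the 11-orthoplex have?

The vertices are ±e_1, ..., ±e_11, so there are 2·11 = 22.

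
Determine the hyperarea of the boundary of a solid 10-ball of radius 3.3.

|∂B_10(3.3)| ≈ 1.18357e+06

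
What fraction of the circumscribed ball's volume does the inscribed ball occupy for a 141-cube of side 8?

Volume scales as r^n, and r_in/r_out = 1/√141, giving (1/√141)^141 ≈ 3.02032e-152.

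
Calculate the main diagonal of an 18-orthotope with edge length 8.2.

d = √(8.2² + 8.2² + ... + 8.2²) [18 terms] = √(18·8.2²) = 8.2√18 ≈ 34.7897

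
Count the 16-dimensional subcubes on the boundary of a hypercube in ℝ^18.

Number of 16-faces = C(18,16) · 2^(18-16) = 153 · 4 = 612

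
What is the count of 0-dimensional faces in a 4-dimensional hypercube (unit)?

Choose 0 of 4 axes to span the face (C(4,0) = 1 way), then fix each of the remaining 4 coordinates at one of its two extreme values (2^4 = 16 ways): 1·16 = 16.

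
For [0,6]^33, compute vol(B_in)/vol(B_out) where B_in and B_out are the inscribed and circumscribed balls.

Volume scales as r^n, and r_in/r_out = 1/√33, giving (1/√33)^33 ≈ 8.80076e-26.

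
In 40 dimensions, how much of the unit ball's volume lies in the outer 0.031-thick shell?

Shell fraction = 1 - (1-0.031)^40 ≈ 0.71624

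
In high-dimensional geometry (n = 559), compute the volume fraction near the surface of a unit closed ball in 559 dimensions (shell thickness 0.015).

1 - (1-0.015)^559 ≈ 0.999786 ≈ 99.9786%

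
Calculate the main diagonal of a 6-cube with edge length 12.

Diagonal = √6 · 12 ≈ 29.3939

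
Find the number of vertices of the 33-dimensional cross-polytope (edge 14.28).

The vertices are ±e_1, ..., ±e_33, so there are 2·33 = 66.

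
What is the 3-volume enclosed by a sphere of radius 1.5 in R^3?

Volume = π^{3/2}·(1.5)^3/Γ(5/2) = 9·π/2 ≈ 14.1372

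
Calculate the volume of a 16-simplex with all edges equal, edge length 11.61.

V_16 = √(17) · 11.61^16 / (16! · 2^(16/2)) ≈ 83.8842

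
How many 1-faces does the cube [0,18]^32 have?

Number of 1-faces = C(32,1)·2^(32-1) = 32·2147483648 = 68719476736.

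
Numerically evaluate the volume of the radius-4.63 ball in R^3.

Volume = π^{3/2}·(4.63)^3/Γ(5/2) ≈ 415.749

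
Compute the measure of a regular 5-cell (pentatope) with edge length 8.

Volume = 8^4 · √(5/2^4) / 4! ≈ 95.4056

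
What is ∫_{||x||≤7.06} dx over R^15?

V_15(7.06) = π^(15/2) · (7.06)^15 / Γ(15/2 + 1) ≈ 2.05826e+12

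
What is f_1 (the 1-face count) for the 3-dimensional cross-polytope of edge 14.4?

Each 1-face is the convex hull of 2 vertices, one chosen as ±e_i from each of 2 distinct axes: 2^2·C(3,2) = 12.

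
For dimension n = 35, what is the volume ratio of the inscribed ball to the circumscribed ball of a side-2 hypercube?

Volume scales as r^n, and r_in/r_out = 1/√35, giving (1/√35)^35 ≈ 9.52378e-28.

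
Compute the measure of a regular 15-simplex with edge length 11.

Volume = 11^15 · √(16/2^15) / 15! ≈ 70.5872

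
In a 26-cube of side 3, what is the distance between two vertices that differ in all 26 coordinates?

The space diagonal of an n-cube of side s is s√n. Here 3·√26 ≈ 15.2971.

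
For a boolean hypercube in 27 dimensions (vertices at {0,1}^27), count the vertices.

The 27-cube has 2^27 = 134217728 vertices.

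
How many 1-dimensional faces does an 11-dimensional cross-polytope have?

Number of 1-faces = 2^(1+1) · C(11,1+1) = 4 · 55 = 220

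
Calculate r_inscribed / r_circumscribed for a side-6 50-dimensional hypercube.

For an n-cube of any side s, the inradius is s/2 and the circumradius is s√n/2, so the ratio is 1/√50 ≈ 0.141421.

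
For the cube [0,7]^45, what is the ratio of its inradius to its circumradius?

r_in / r_out = (7/2) / (7√45/2) = 1/√45 ≈ 0.149071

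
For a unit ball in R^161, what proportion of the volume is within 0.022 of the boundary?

Shell fraction = 1 - (1-0.022)^161 ≈ 0.972167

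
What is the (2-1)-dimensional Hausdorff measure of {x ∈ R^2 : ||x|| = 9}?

S = n·V_n(r)/r = 2·V_2(9)/9 (volume-to-surface relation), giving 2πr = 2π·9 ≈ 56.5487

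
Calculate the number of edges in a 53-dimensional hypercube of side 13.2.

Number of 1-faces = C(53,1)·2^(53-1) = 53·4503599627370496 = 238690780250636288.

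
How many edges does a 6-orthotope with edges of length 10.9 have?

Each of the 2^6 = 64 vertices has degree 6; total edges = 6·2^6/2 = 192.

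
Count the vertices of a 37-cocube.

Number of vertices = 2n = 74.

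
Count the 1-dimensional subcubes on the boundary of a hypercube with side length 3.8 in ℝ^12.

Choose 1 of 12 axes to span the face (C(12,1) = 12 ways), then fix each of the remaining 11 coordinates at one of its two extreme values (2^11 = 2048 ways): 12·2048 = 24576.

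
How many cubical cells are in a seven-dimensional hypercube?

Number of 3-faces = C(7,3) · 2^(7-3) = 35 · 16 = 560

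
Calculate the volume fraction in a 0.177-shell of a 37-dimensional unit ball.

V(inner)/V(outer) = ((1-0.177)/1)^37 ≈ 0.000741, so the shell fraction is 0.999259.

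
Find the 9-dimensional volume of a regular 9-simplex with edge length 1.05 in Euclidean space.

V = (1.05^9 / 9!) · √((9+1) / 2^9) ≈ 5.97456e-07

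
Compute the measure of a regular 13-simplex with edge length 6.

V = (6^13 / 13!) · √((13+1) / 2^13) ≈ 0.0867072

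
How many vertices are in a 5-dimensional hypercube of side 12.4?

Number of 0-faces = C(5,0) · 2^(5-0) = 1 · 32 = 32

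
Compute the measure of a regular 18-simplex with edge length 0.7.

V = (0.7^18 / 18!) · √((18+1) / 2^18) ≈ 2.16536e-21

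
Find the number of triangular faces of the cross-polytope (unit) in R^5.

Each 2-face is the convex hull of 3 vertices, one chosen as ±e_i from each of 3 distinct axes: 2^3·C(5,3) = 80.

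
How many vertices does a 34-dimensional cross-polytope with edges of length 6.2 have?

The 34-dimensional cross-polytope has 2n = 2·34 = 68 vertices.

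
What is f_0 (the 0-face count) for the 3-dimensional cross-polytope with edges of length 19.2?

f_0(3-orthoplex) = 2^1 · (3 choose 1) = 6.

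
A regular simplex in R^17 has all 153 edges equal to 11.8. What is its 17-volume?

V_17 = √(18) · 11.8^17 / (17! · 2^(17/2)) ≈ 54.9297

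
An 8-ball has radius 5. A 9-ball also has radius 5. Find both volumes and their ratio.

V_8(5) ≈ 1.58543e+06. V_9(5) ≈ 6.4424e+06. Ratio V_8/V_9 ≈ 0.2461.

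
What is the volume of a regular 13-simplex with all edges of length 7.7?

V_13 = √(14) · 7.7^13 / (13! · 2^(13/2)) ≈ 2.22059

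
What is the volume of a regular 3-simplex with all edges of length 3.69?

Volume = (√2/12) · 3.69³ = 5.92124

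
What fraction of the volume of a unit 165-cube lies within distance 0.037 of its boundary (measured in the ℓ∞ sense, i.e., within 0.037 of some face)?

1 - (1 - 2·0.037)^165 = 1 - 0.926^165 ≈ 0.9999969039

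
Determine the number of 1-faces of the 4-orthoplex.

Each 1-face is the convex hull of 2 vertices, one chosen as ±e_i from each of 2 distinct axes: 2^2·C(4,2) = 24.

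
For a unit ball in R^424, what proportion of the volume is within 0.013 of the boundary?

1 - (1-0.013)^424 ≈ 0.996105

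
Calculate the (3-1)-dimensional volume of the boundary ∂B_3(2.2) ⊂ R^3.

S_3(2.2) = 2·π^(3/2)·(2.2)^2 / Γ(3/2) = 4πr² = 4π·(2.2)² ≈ 60.8212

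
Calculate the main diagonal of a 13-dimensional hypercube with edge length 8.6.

Diagonal = √13 · 8.6 ≈ 31.0077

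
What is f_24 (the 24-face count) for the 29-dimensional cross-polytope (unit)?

Number of 24-faces = 2^(24+1) · C(29,24+1) = 33554432 · 23751 = 796951314432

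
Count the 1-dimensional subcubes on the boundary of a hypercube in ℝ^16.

An n-cube has C(n,k)·2^(n-k) k-faces. Here C(16,1)·2^15 = 16·32768 = 524288.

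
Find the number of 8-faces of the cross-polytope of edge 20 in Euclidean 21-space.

Number of 8-faces = 2^(8+1) · C(21,8+1) = 512 · 293930 = 150492160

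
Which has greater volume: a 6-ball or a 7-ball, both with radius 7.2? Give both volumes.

V_6(7.2) ≈ 719935. V_7(7.2) ≈ 4.73923e+06. The 7-ball is larger.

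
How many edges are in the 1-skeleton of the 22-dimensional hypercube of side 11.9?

Number of 1-faces = C(22,1)·2^(22-1) = 22·2097152 = 46137344.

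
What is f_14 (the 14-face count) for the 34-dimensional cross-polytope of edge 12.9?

Each 14-face is the convex hull of 15 vertices, one chosen as ±e_i from each of 15 distinct axes: 2^15·C(34,15) = 60816343695360.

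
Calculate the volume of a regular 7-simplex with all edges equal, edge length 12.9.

V_7 = √(8) · 12.9^7 / (7! · 2^(7/2)) ≈ 2948.75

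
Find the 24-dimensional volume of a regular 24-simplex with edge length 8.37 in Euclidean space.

For a regular n-simplex with edge a, V = (a^n / n!)·√((n+1)/2^n). With a=8.37, n=24: V ≈ 2.74989e-05.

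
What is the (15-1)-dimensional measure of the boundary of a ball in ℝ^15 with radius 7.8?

S_15(7.8) = 2·π^(15/2)·(7.8)^14 / Γ(15/2) ≈ 1.76541e+13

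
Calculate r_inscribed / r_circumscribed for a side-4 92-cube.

r_in = 4/2 (half the side); r_out = 4√92/2 (half the diagonal). Ratio = 1/√92 ≈ 0.104257.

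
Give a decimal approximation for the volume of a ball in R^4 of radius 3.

V_4(3) = π^(4/2) · (3)^4 / Γ(4/2 + 1) = 81·π^2/2 ≈ 399.719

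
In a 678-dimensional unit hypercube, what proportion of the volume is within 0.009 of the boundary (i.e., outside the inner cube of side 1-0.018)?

The inner cube has side 1-2·0.009 = 0.982 and volume (0.982)^678 ≈ 4.483e-06, so the shell holds 0.9999955168 of the volume.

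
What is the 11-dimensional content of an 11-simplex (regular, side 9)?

For a regular n-simplex with edge a, V = (a^n / n!)·√((n+1)/2^n). With a=9, n=11: V ≈ 60.178.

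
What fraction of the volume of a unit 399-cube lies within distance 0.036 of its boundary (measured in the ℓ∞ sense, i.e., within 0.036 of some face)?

1 - (1 - 2·0.036)^399 = 1 - 0.928^399 ≈ 1 - 1.126e-13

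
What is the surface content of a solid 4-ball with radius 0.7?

|∂B_4(0.7)| ≈ 6.77055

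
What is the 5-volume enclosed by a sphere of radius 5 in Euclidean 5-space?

V_5(5) = π^(5/2) · (5)^5 / Γ(5/2 + 1) = 5000·π^2/3 ≈ 16449.3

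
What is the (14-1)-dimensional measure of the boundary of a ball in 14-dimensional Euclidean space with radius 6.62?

|∂B_14(6.62)| ≈ 3.9346e+11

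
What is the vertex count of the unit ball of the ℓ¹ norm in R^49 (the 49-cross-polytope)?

Number of vertices = 2n = 98.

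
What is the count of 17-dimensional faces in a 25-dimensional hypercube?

An n-cube has C(n,k)·2^(n-k) k-faces. Here C(25,17)·2^8 = 1081575·256 = 276883200.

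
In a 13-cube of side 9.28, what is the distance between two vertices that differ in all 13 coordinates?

The space diagonal of an n-cube of side s is s√n. Here 9.28·√13 ≈ 33.4595.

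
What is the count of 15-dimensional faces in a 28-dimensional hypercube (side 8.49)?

Number of 15-faces = C(28,15) · 2^(28-15) = 37442160 · 8192 = 306726174720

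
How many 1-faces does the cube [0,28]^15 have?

Number of 1-faces = C(15,1)·2^(15-1) = 15·16384 = 245760.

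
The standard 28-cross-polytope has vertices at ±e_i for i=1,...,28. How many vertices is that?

An n-cross-polytope has 2n vertices; here n = 28, giving 56.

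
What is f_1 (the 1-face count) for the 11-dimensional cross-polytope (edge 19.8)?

Number of 1-faces = 2^(1+1) · C(11,1+1) = 4 · 55 = 220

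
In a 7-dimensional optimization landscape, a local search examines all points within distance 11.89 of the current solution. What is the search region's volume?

The n-ball volume is π^(n/2)·r^n/Γ(n/2+1). With n=7, r=11.89: V ≈ 1.58728e+08.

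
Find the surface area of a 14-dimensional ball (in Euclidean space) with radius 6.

|∂B_14(6)| = 181398528·π^7/5 ≈ 1.09575e+11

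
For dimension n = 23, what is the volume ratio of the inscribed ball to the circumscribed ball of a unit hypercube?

V_in/V_out = n^(-n/2) = 23^(-23/2) ≈ 2.18842e-16.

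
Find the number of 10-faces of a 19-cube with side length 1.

Number of 10-faces = C(19,10) · 2^(19-10) = 92378 · 512 = 47297536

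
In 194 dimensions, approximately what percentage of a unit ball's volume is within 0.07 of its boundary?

1 - (1-0.07)^194 ≈ 0.9999992314 ≈ 99.999923%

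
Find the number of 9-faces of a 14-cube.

Choose 9 of 14 axes to span the face (C(14,9) = 2002 ways), then fix each of the remaining 5 coordinates at one of its two extreme values (2^5 = 32 ways): 2002·32 = 64064.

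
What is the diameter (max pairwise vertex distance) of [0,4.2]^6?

d = √(4.2² + 4.2² + ... + 4.2²) [6 terms] = √(6·4.2²) = 4.2√6 ≈ 10.2879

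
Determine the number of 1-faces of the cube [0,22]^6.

Choose 1 of 6 axes to span the face (C(6,1) = 6 ways), then fix each of the remaining 5 coordinates at one of its two extreme values (2^5 = 32 ways): 6·32 = 192.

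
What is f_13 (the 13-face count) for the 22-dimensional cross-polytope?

An n-cross-polytope has 2^(k+1)·C(n,k+1) k-faces. Here 2^14·C(22,14) = 16384·319770 = 5239111680.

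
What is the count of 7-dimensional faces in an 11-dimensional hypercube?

An n-cube has C(n,k)·2^(n-k) k-faces. Here C(11,7)·2^4 = 330·16 = 5280.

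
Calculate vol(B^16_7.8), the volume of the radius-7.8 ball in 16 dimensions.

Volume = π^{16/2}·(7.8)^16/Γ(9) ≈ 4.41766e+13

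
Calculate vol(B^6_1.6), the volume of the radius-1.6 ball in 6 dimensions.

The n-ball volume is π^(n/2)·r^n/Γ(n/2+1). With n=6, r=1.6: V ≈ 86.6998.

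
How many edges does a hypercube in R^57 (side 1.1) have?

Number of 1-faces = C(57,1)·2^(57-1) = 57·72057594037927936 = 4107282860161892352.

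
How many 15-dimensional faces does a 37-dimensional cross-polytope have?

Number of 15-faces = 2^(15+1) · C(37,15+1) = 65536 · 12875774670 = 843826768773120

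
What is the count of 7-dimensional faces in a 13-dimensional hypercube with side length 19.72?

Choose 7 of 13 axes to span the face (C(13,7) = 1716 ways), then fix each of the remaining 6 coordinates at one of its two extreme values (2^6 = 64 ways): 1716·64 = 109824.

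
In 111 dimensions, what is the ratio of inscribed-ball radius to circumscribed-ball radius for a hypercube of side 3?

r_in / r_out = (3/2) / (3√111/2) = 1/√111 ≈ 0.0949158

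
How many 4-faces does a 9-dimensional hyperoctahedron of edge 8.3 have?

An n-cross-polytope has 2^(k+1)·C(n,k+1) k-faces. Here 2^5·C(9,5) = 32·126 = 4032.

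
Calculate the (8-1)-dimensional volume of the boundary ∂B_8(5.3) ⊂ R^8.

|∂B_8(5.3)| ≈ 3.81425e+06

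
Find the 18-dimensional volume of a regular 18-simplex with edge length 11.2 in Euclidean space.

V_18 = √(19) · 11.2^18 / (18! · 2^(18/2)) ≈ 10.2256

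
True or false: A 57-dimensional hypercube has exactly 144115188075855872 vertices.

True. The 57-cube has 2^57 = 144115188075855872 vertices.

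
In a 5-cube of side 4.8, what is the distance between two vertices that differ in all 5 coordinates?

d = √(4.8² + 4.8² + ... + 4.8²) [5 terms] = √(5·4.8²) = 4.8√5 ≈ 10.7331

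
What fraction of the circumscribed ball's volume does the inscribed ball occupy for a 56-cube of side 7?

The radii are 7/2 and 7√56/2, so the volume ratio is (1/√56)^56 = 56^{-56/2} ≈ 1.12392e-49.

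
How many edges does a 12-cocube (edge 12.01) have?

Each 1-face is the convex hull of 2 vertices, one chosen as ±e_i from each of 2 distinct axes: 2^2·C(12,2) = 264.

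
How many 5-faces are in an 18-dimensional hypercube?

f_5(18-cube) = (18 choose 5) · 2^13 = 70189056.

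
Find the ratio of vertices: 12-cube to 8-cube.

The 12-cube has 2^12 = 4096 vertices. The 8-cube has 2^8 = 256 vertices. Ratio: 4096/256 = 16.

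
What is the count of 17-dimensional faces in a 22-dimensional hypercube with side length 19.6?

Number of 17-faces = C(22,17) · 2^(22-17) = 26334 · 32 = 842688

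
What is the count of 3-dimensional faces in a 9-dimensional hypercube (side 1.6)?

Number of 3-faces = C(9,3) · 2^(9-3) = 84 · 64 = 5376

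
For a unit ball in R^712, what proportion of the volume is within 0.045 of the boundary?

V(inner)/V(outer) = ((1-0.045)/1)^712 ≈ 5.786e-15, so the shell fraction is 1 - 5.786e-15.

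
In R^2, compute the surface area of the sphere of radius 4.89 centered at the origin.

S_2(4.89) = 2·π^(2/2)·(4.89)^1 / Γ(2/2) = 2πr = 2π·4.89 ≈ 30.7248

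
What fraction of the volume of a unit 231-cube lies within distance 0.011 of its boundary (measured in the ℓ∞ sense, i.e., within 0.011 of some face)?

The inner cube has side 1-2·0.011 = 0.978 and volume (0.978)^231 ≈ 0.005865, so the shell holds 0.994135 of the volume.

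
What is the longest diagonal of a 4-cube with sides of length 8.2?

d = √(8.2² + 8.2² + ... + 8.2²) [4 terms] = √(4·8.2²) = 8.2√4 = 16.4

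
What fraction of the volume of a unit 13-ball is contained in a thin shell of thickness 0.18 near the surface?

1 - (1-0.18)^13 ≈ 0.924216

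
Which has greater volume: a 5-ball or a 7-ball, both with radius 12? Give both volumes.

V_5(12) ≈ 1.3098e+06. V_7(12) ≈ 1.69297e+08. The 7-ball is larger.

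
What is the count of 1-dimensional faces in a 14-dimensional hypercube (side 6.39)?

f_1(14-cube) = (14 choose 1) · 2^13 = 114688.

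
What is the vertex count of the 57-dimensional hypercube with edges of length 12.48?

The 57-cube has 2^57 = 144115188075855872 vertices.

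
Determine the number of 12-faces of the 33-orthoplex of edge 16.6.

Each 12-face is the convex hull of 13 vertices, one chosen as ±e_i from each of 13 distinct axes: 2^13·C(33,13) = 4695379476480.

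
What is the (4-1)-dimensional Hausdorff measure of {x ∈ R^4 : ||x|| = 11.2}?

The surface area of an n-ball is 2π^(n/2) r^(n-1) / Γ(n/2). For n=4, r=11.2: 27732.2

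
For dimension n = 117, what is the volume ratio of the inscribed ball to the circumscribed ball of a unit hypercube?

The radii are 1/2 and 1√117/2, so the volume ratio is (1/√117)^117 = 117^{-117/2} ≈ 1.02595e-121.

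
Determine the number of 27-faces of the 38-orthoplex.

An n-cross-polytope has 2^(k+1)·C(n,k+1) k-faces. Here 2^28·C(38,28) = 268435456·472733756 = 126898501358452736.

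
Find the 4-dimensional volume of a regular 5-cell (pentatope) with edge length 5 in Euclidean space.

V_4 = √(5) · 5^4 / (4! · 2^(4/2)) ≈ 14.5577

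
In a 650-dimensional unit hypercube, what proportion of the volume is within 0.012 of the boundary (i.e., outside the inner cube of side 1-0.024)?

The inner cube has side 1-2·0.012 = 0.976 and volume (0.976)^650 ≈ 1.388e-07, so the shell holds 0.9999998612 of the volume.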